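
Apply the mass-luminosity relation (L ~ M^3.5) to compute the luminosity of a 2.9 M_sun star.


L/L_sun = (M/M_sun)^3.5 = 2.9^3.5 = 41.533

41.533 L_sun


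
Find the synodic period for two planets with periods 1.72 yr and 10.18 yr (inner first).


1/P_syn = |1/P1 - 1/P2| = |1/1.72 - 1/10.18| => P_syn = 2.0697

2.0697 years


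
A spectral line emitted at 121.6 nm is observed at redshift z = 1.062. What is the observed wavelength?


lam_obs = lam_emit * (1 + z) = 121.6 * (1 + 1.062) = 250.7392

250.7392 nm


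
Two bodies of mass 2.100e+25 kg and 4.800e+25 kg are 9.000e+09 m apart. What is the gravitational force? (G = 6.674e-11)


F = G*m1*m2/r^2 = 6.674e-11 * 2.100e+25 * 4.800e+25 / (9.000e+09)^2 = 6.674e-11 * 1.008e+51 / 8.100e+19 = 8.305e+20

8.305e+20 N


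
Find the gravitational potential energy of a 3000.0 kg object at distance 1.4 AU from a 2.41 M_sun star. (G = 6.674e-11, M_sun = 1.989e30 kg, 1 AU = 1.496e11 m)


M = 2.41 * 1.989e30 kg = 4.79349e+30 kg; r = 1.4 AU * 1.496e11 m/AU = 2.0944e+11 m. U = -GM*m/r = -(6.674e-11 * 4.79349e+30 * 3000.0) / 2.0944e+11 = -4.582e+12

-4.582e+12 J


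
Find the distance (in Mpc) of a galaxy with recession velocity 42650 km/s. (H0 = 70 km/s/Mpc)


d = v / H0 = 42650 / 70 = 609.2857

609.2857 Mpc


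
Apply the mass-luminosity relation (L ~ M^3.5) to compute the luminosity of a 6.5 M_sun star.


L/L_sun = (M/M_sun)^3.5 = 6.5^3.5 = 700.1591

700.1591 L_sun


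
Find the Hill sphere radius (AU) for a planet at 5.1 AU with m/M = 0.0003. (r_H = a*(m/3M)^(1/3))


r_H = a * (m/3M)^(1/3) = 5.1 * (0.0003/3)^(1/3) = 0.2367

0.2367 AU


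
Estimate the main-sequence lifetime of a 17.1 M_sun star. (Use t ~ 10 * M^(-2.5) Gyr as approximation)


t = 10 * M^(-2.5) = 10 * 17.1^(-2.5) = 0.0083

0.0083 Gyr


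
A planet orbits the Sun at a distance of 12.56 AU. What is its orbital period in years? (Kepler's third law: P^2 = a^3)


P = a^(3/2) = 12.56^1.5 = 44.5128

44.5128 years


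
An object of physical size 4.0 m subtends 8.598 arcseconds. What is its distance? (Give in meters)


D = size / theta_rad, theta_rad = 8.598 * pi/(180*3600) = 4.168e-05, D = 95959.4353

95959.4353 m


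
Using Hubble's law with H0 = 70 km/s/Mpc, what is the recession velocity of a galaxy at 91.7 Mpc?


v = H0 * d = 70 * 91.7 = 6419.0

6419.0 km/s


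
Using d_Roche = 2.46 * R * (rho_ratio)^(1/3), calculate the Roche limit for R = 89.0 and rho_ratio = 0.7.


d_Roche = 2.46 * 89.0 * 0.7^(1/3) = 194.3977

194.3977


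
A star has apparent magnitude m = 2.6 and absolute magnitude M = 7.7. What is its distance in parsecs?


d = 10^((m - M + 5)/5) = 10^((2.6 - 7.7 + 5)/5) = 0.955

0.955 pc


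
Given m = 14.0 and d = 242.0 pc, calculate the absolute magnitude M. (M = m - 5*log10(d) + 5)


M = m - 5*log10(d) + 5 = 14.0 - 5*log10(242.0) + 5 = 7.0809

7.0809


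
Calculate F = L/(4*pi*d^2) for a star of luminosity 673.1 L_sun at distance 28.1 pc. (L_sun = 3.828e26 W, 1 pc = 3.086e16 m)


F = L / (4*pi*d^2) = 2.577e+29 / (4*pi*(8.672e+17)^2) = 2.727e-08

2.727e-08 W/m^2


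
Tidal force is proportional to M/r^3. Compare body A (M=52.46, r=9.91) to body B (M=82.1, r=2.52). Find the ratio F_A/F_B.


Ratio = (M1/r1^3) / (M2/r2^3) = (52.46/9.91^3) / (82.1/2.52^3) = 0.0105

0.0105


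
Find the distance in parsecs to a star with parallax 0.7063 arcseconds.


d = 1/p = 1/0.7063 = 1.4158

1.4158 pc


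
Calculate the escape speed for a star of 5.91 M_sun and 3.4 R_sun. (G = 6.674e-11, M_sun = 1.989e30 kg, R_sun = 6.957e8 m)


M = 5.91 * 1.989e30 kg = 1.175499e+31 kg; R = 3.4 * 6.957e8 m = 2.36538e+09 m. v_esc = sqrt(2GM/R) = sqrt(2 * 6.674e-11 * 1.175499e+31 / 2.36538e+09) = 814458.1449

814458.1449 m/s


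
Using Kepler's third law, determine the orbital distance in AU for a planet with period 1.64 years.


a = P^(2/3) = 1.64^(2/3) = 1.3907

1.3907 AU


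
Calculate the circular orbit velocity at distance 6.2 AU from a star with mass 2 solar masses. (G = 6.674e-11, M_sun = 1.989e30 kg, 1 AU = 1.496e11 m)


v = sqrt(GM/r) = sqrt(6.674e-11 * 3.978e+30 / 9.275e+11) = 16918.5777

16918.5777 m/s


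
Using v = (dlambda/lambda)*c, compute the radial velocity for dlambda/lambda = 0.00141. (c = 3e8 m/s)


v = (dlambda/lambda) * c = 0.00141 * 3e8 = 423000.0

423000.0 m/s


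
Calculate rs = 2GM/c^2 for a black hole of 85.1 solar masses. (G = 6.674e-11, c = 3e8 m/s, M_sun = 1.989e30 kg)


M = 85.1 * 1.989e30 kg = 1.692639e+32 kg. rs = 2GM/c^2 = 2 * 6.674e-11 * 1.692639e+32 / (3e8)^2 = 251037.1708

251037.1708 m


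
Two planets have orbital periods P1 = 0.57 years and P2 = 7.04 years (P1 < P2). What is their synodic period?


1/P_syn = |1/P1 - 1/P2| = |1/0.57 - 1/7.04| => P_syn = 0.6202

0.6202 years


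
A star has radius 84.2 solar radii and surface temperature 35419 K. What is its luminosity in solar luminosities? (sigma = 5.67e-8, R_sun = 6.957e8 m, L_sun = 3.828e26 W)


R = 84.2 * 6.957e8 m = 5.857794e+10 m. L = 4*pi*R^2*sigma*T^4 = 4*pi*(5.857794e+10)^2 * 5.67e-8 * 35419^4 = 3.847745104e+33 W. L/L_sun = 3.847745104e+33 / 3.828e26 = 1.005e+07

1.005e+07 L_sun


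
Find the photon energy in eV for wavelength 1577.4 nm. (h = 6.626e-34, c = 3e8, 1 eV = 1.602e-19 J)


E = hc/lambda = 6.626e-34 * 3e8 / 1.577e-06 = 1.260e-19 J = 0.7866 eV

0.7866 eV


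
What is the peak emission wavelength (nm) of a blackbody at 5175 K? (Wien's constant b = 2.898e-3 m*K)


lam_max = b / T = 2.898e-3 / 5175 = 5.600e-07 m = 560.0 nm

560.0 nm


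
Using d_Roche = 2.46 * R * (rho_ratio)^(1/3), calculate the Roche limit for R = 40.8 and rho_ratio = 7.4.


d_Roche = 2.46 * 40.8 * 7.4^(1/3) = 195.5866

195.5866


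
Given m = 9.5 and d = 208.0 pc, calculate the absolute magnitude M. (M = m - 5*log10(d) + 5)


M = m - 5*log10(d) + 5 = 9.5 - 5*log10(208.0) + 5 = 2.9097

2.9097


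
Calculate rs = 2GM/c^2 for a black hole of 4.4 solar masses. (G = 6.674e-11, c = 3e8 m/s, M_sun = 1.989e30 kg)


M = 4.4 * 1.989e30 kg = 8.7516e+30 kg. rs = 2GM/c^2 = 2 * 6.674e-11 * 8.7516e+30 / (3e8)^2 = 12979.5952

12979.5952 m


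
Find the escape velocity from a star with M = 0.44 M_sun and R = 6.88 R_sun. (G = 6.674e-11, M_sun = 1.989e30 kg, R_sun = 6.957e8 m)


M = 0.44 * 1.989e30 kg = 8.7516e+29 kg; R = 6.88 * 6.957e8 m = 4.786416e+09 m. v_esc = sqrt(2GM/R) = sqrt(2 * 6.674e-11 * 8.7516e+29 / 4.786416e+09) = 156223.588

156223.588 m/s


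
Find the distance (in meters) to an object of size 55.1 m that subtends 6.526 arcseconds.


D = size / theta_rad, theta_rad = 6.526 * pi/(180*3600) = 3.164e-05, D = 1.742e+06

1.742e+06 m


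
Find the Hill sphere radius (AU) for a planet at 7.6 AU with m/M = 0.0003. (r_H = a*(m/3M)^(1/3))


r_H = a * (m/3M)^(1/3) = 7.6 * (0.0003/3)^(1/3) = 0.3528

0.3528 AU


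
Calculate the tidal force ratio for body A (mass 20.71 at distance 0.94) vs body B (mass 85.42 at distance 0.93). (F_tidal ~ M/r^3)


Ratio = (M1/r1^3) / (M2/r2^3) = (20.71/0.94^3) / (85.42/0.93^3) = 0.2348

0.2348


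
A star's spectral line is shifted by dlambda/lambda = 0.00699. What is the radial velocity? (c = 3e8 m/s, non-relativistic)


v = (dlambda/lambda) * c = 0.00699 * 3e8 = 2.097e+06

2.097e+06 m/s


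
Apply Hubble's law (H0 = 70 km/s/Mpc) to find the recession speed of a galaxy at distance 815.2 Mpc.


v = H0 * d = 70 * 815.2 = 57064.0

57064.0 km/s


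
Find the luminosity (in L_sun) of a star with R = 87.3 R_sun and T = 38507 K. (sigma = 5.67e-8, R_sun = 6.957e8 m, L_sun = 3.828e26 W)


R = 87.3 * 6.957e8 m = 6.073461e+10 m. L = 4*pi*R^2*sigma*T^4 = 4*pi*(6.073461e+10)^2 * 5.67e-8 * 38507^4 = 5.778620273e+33 W. L/L_sun = 5.778620273e+33 / 3.828e26 = 1.510e+07

1.510e+07 L_sun


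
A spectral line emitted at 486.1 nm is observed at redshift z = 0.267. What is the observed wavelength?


lam_obs = lam_emit * (1 + z) = 486.1 * (1 + 0.267) = 615.8887

615.8887 nm


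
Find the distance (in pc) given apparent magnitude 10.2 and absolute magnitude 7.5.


d = 10^((m - M + 5)/5) = 10^((10.2 - 7.5 + 5)/5) = 34.6737

34.6737 pc


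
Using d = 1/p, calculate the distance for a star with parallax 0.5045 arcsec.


d = 1/p = 1/0.5045 = 1.9822

1.9822 pc


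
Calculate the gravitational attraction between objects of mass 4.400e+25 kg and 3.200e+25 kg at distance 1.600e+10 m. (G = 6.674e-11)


F = G*m1*m2/r^2 = 6.674e-11 * 4.400e+25 * 3.200e+25 / (1.600e+10)^2 = 6.674e-11 * 1.408e+51 / 2.560e+20 = 3.671e+20

3.671e+20 N


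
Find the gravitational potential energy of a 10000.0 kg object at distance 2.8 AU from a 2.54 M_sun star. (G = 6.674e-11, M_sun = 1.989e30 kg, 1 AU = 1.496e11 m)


M = 2.54 * 1.989e30 kg = 5.05206e+30 kg; r = 2.8 AU * 1.496e11 m/AU = 4.1888e+11 m. U = -GM*m/r = -(6.674e-11 * 5.05206e+30 * 10000.0) / 4.1888e+11 = -8.049e+12

-8.049e+12 J


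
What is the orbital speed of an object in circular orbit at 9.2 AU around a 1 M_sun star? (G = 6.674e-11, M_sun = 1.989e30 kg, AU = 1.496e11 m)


v = sqrt(GM/r) = sqrt(6.674e-11 * 1.989e+30 / 1.376e+12) = 9820.8885

9820.8885 m/s


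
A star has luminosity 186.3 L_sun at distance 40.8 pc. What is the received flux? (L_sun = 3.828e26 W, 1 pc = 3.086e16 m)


F = L / (4*pi*d^2) = 7.132e+28 / (4*pi*(1.259e+18)^2) = 3.580e-09

3.580e-09 W/m^2


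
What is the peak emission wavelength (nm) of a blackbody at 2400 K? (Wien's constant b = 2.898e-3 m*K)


lam_max = b / T = 2.898e-3 / 2400 = 1.208e-06 m = 1207.5 nm

1207.5 nm


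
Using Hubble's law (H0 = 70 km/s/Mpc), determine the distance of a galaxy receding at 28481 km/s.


d = v / H0 = 28481 / 70 = 406.8714

406.8714 Mpc


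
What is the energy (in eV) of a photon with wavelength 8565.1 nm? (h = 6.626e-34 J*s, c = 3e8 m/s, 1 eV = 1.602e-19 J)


E = hc/lambda = 6.626e-34 * 3e8 / 8.565e-06 = 2.321e-20 J = 0.1449 eV

0.1449 eV


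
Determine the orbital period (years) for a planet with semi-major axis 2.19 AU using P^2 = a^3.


P = a^(3/2) = 2.19^1.5 = 3.2409

3.2409 years


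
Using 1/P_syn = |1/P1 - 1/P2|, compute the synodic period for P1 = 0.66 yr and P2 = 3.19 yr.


1/P_syn = |1/P1 - 1/P2| = |1/0.66 - 1/3.19| => P_syn = 0.8322

0.8322 years


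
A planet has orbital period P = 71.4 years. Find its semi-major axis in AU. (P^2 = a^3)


a = P^(2/3) = 71.4^(2/3) = 17.2107

17.2107 AU


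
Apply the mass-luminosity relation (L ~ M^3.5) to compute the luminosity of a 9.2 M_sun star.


L/L_sun = (M/M_sun)^3.5 = 9.2^3.5 = 2361.8776

2361.8776 L_sun


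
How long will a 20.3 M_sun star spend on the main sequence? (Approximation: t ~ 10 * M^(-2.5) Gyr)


t = 10 * M^(-2.5) = 10 * 20.3^(-2.5) = 0.0054

0.0054 Gyr


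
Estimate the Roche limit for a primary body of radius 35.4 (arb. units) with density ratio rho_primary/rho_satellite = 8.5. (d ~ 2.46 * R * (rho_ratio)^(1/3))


d_Roche = 2.46 * 35.4 * 8.5^(1/3) = 177.7234

177.7234


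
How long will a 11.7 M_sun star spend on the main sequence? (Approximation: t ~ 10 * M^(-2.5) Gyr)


t = 10 * M^(-2.5) = 10 * 11.7^(-2.5) = 0.0214

0.0214 Gyr


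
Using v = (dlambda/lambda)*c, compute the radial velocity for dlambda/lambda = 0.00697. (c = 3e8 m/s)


v = (dlambda/lambda) * c = 0.00697 * 3e8 = 2.091e+06

2.091e+06 m/s


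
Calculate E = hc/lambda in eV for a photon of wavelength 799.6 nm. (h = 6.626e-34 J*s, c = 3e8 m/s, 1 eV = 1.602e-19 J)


E = hc/lambda = 6.626e-34 * 3e8 / 7.996e-07 = 2.486e-19 J = 1.5518 eV

1.5518 eV


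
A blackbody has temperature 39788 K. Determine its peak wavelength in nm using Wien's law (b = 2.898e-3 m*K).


lam_max = b / T = 2.898e-3 / 39788 = 7.284e-08 m = 72.836 nm

72.836 nm


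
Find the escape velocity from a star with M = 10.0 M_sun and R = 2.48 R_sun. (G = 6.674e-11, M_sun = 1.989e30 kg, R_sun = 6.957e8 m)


M = 10.0 * 1.989e30 kg = 1.989e+31 kg; R = 2.48 * 6.957e8 m = 1.725336e+09 m. v_esc = sqrt(2GM/R) = sqrt(2 * 6.674e-11 * 1.989e+31 / 1.725336e+09) = 1.240e+06

1.240e+06 m/s


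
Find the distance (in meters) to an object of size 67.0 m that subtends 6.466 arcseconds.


D = size / theta_rad, theta_rad = 6.466 * pi/(180*3600) = 3.135e-05, D = 2.137e+06

2.137e+06 m


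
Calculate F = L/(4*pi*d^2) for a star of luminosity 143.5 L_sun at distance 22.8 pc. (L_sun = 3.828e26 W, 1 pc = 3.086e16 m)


F = L / (4*pi*d^2) = 5.493e+28 / (4*pi*(7.036e+17)^2) = 8.830e-09

8.830e-09 W/m^2


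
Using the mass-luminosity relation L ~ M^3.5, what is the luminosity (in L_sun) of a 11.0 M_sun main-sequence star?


L/L_sun = (M/M_sun)^3.5 = 11.0^3.5 = 4414.4276

4414.4276 L_sun


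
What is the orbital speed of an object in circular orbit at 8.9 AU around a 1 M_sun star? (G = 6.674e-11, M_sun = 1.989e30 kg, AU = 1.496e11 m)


v = sqrt(GM/r) = sqrt(6.674e-11 * 1.989e+30 / 1.331e+12) = 9985.0373

9985.0373 m/s


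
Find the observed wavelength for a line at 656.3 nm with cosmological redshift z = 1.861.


lam_obs = lam_emit * (1 + z) = 656.3 * (1 + 1.861) = 1877.6743

1877.6743 nm


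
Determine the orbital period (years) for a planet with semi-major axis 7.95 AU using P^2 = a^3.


P = a^(3/2) = 7.95^1.5 = 22.4156

22.4156 years


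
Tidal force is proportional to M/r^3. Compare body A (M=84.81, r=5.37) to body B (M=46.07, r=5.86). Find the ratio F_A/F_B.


Ratio = (M1/r1^3) / (M2/r2^3) = (84.81/5.37^3) / (46.07/5.86^3) = 2.3922

2.3922


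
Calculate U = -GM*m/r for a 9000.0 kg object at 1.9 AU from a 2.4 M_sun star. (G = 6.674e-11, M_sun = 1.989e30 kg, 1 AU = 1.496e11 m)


M = 2.4 * 1.989e30 kg = 4.7736e+30 kg; r = 1.9 AU * 1.496e11 m/AU = 2.8424e+11 m. U = -GM*m/r = -(6.674e-11 * 4.7736e+30 * 9000.0) / 2.8424e+11 = -1.009e+13

-1.009e+13 J


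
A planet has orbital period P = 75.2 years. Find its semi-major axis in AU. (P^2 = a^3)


a = P^(2/3) = 75.2^(2/3) = 17.8161

17.8161 AU


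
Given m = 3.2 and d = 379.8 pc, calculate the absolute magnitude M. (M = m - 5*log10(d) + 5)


M = m - 5*log10(d) + 5 = 3.2 - 5*log10(379.8) + 5 = -4.6978

-4.6978


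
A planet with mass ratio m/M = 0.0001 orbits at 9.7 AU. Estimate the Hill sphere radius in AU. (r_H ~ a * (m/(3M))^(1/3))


r_H = a * (m/3M)^(1/3) = 9.7 * (0.0001/3)^(1/3) = 0.3122

0.3122 AU


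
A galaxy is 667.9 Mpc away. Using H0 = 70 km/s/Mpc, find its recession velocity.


v = H0 * d = 70 * 667.9 = 46753.0

46753.0 km/s


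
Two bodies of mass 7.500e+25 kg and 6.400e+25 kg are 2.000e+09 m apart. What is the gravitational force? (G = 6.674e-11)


F = G*m1*m2/r^2 = 6.674e-11 * 7.500e+25 * 6.400e+25 / (2.000e+09)^2 = 6.674e-11 * 4.800e+51 / 4.000e+18 = 8.009e+22

8.009e+22 N


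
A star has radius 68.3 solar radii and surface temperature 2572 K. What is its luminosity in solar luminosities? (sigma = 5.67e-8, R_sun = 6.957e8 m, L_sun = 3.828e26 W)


R = 68.3 * 6.957e8 m = 4.751631e+10 m. L = 4*pi*R^2*sigma*T^4 = 4*pi*(4.751631e+10)^2 * 5.67e-8 * 2572^4 = 7.03983036e+28 W. L/L_sun = 7.03983036e+28 / 3.828e26 = 183.9036

183.9036 L_sun


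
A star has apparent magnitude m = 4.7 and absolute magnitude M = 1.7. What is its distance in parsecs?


d = 10^((m - M + 5)/5) = 10^((4.7 - 1.7 + 5)/5) = 39.8107

39.8107 pc


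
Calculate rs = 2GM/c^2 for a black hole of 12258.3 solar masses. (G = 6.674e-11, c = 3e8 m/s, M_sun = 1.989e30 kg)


M = 12258.3 * 1.989e30 kg = 2.43817587e+34 kg. rs = 2GM/c^2 = 2 * 6.674e-11 * 2.43817587e+34 / (3e8)^2 = 3.616e+07

3.616e+07 m


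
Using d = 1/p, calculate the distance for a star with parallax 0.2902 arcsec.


d = 1/p = 1/0.2902 = 3.4459

3.4459 pc


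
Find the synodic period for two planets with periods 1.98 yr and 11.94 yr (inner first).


1/P_syn = |1/P1 - 1/P2| = |1/1.98 - 1/11.94| => P_syn = 2.3736

2.3736 years


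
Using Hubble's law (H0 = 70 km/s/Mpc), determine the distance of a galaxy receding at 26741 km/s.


d = v / H0 = 26741 / 70 = 382.0143

382.0143 Mpc


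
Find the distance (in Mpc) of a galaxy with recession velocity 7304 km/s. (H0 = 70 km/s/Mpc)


d = v / H0 = 7304 / 70 = 104.3429

104.3429 Mpc


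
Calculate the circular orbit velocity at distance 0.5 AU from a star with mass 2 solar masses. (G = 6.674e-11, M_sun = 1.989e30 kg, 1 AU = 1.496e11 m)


v = sqrt(GM/r) = sqrt(6.674e-11 * 3.978e+30 / 7.480e+10) = 59576.4597

59576.4597 m/s


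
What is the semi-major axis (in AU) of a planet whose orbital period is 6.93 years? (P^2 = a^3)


a = P^(2/3) = 6.93^(2/3) = 3.6349

3.6349 AU


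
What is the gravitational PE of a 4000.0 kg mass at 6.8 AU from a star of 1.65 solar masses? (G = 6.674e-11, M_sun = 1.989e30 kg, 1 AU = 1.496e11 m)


M = 1.65 * 1.989e30 kg = 3.28185e+30 kg; r = 6.8 AU * 1.496e11 m/AU = 1.01728e+12 m. U = -GM*m/r = -(6.674e-11 * 3.28185e+30 * 4000.0) / 1.01728e+12 = -8.612e+11

-8.612e+11 J


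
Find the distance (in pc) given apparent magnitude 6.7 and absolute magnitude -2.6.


d = 10^((m - M + 5)/5) = 10^((6.7 - -2.6 + 5)/5) = 724.436

724.436 pc


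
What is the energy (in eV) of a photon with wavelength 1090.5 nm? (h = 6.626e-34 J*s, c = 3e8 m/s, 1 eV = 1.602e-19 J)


E = hc/lambda = 6.626e-34 * 3e8 / 1.090e-06 = 1.823e-19 J = 1.1378 eV

1.1378 eV


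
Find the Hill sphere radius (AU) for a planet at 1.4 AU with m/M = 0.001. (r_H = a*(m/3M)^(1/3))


r_H = a * (m/3M)^(1/3) = 1.4 * (0.001/3)^(1/3) = 0.0971

0.0971 AU


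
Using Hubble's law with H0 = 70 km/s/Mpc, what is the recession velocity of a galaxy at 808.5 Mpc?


v = H0 * d = 70 * 808.5 = 56595.0

56595.0 km/s


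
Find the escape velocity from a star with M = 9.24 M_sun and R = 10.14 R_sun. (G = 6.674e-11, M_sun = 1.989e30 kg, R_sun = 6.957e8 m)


M = 9.24 * 1.989e30 kg = 1.837836e+31 kg; R = 10.14 * 6.957e8 m = 7.054398e+09 m. v_esc = sqrt(2GM/R) = sqrt(2 * 6.674e-11 * 1.837836e+31 / 7.054398e+09) = 589700.5013

589700.5013 m/s


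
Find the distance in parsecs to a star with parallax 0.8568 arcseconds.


d = 1/p = 1/0.8568 = 1.1671

1.1671 pc


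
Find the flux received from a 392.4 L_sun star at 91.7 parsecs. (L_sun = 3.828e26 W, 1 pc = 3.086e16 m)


F = L / (4*pi*d^2) = 1.502e+29 / (4*pi*(2.830e+18)^2) = 1.493e-09

1.493e-09 W/m^2


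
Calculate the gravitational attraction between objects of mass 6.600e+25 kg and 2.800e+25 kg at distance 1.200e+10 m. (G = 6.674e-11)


F = G*m1*m2/r^2 = 6.674e-11 * 6.600e+25 * 2.800e+25 / (1.200e+10)^2 = 6.674e-11 * 1.848e+51 / 1.440e+20 = 8.565e+20

8.565e+20 N


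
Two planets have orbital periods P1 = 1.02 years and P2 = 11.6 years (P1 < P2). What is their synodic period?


1/P_syn = |1/P1 - 1/P2| = |1/1.02 - 1/11.6| => P_syn = 1.1183

1.1183 years


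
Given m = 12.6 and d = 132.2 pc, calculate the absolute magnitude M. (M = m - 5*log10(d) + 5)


M = m - 5*log10(d) + 5 = 12.6 - 5*log10(132.2) + 5 = 6.9938

6.9938


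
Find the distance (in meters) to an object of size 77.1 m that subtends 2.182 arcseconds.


D = size / theta_rad, theta_rad = 2.182 * pi/(180*3600) = 1.058e-05, D = 7.288e+06

7.288e+06 m


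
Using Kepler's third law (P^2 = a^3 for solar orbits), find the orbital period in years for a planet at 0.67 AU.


P = a^(3/2) = 0.67^1.5 = 0.5484

0.5484 years


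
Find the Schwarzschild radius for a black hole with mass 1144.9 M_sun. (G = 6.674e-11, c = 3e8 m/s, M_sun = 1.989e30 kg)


M = 1144.9 * 1.989e30 kg = 2.2772061e+33 kg. rs = 2GM/c^2 = 2 * 6.674e-11 * 2.2772061e+33 / (3e8)^2 = 3.377e+06

3.377e+06 m


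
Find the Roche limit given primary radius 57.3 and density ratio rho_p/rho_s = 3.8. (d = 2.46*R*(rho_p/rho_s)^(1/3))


d_Roche = 2.46 * 57.3 * 3.8^(1/3) = 219.9637

219.9637


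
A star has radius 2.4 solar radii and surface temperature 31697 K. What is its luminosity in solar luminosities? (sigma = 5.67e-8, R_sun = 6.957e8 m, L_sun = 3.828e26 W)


R = 2.4 * 6.957e8 m = 1.66968e+09 m. L = 4*pi*R^2*sigma*T^4 = 4*pi*(1.66968e+09)^2 * 5.67e-8 * 31697^4 = 2.005081604e+30 W. L/L_sun = 2.005081604e+30 / 3.828e26 = 5237.9352

5237.9352 L_sun


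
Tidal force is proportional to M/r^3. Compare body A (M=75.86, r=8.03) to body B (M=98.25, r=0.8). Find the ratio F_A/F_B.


Ratio = (M1/r1^3) / (M2/r2^3) = (75.86/8.03^3) / (98.25/0.8^3) = 7.635e-04

7.635e-04


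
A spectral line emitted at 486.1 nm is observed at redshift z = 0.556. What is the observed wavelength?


lam_obs = lam_emit * (1 + z) = 486.1 * (1 + 0.556) = 756.3716

756.3716 nm


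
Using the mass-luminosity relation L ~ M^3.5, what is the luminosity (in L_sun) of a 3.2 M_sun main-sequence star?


L/L_sun = (M/M_sun)^3.5 = 3.2^3.5 = 58.6172

58.6172 L_sun


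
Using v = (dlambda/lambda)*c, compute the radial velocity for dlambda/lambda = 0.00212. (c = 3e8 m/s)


v = (dlambda/lambda) * c = 0.00212 * 3e8 = 636000.0

636000.0 m/s


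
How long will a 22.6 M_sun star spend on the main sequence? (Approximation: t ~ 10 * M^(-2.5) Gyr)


t = 10 * M^(-2.5) = 10 * 22.6^(-2.5) = 0.0041

0.0041 Gyr


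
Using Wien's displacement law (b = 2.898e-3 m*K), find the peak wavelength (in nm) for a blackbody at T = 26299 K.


lam_max = b / T = 2.898e-3 / 26299 = 1.102e-07 m = 110.1943 nm

110.1943 nm


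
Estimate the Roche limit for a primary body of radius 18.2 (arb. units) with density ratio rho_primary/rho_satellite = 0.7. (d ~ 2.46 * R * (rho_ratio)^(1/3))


d_Roche = 2.46 * 18.2 * 0.7^(1/3) = 39.7532

39.7532


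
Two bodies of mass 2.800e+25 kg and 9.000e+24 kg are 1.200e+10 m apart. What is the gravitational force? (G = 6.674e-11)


F = G*m1*m2/r^2 = 6.674e-11 * 2.800e+25 * 9.000e+24 / (1.200e+10)^2 = 6.674e-11 * 2.520e+50 / 1.440e+20 = 1.168e+20

1.168e+20 N


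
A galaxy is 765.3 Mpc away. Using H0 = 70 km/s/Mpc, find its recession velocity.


v = H0 * d = 70 * 765.3 = 53571.0

53571.0 km/s


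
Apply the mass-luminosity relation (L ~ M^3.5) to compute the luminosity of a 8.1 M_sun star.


L/L_sun = (M/M_sun)^3.5 = 8.1^3.5 = 1512.5076

1512.5076 L_sun


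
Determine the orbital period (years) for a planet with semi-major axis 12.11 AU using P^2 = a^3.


P = a^(3/2) = 12.11^1.5 = 42.1421

42.1421 years


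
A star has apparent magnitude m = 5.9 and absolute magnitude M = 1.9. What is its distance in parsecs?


d = 10^((m - M + 5)/5) = 10^((5.9 - 1.9 + 5)/5) = 63.0957

63.0957 pc


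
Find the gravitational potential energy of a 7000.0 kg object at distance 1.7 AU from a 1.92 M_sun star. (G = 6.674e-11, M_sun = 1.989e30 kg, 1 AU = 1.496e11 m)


M = 1.92 * 1.989e30 kg = 3.81888e+30 kg; r = 1.7 AU * 1.496e11 m/AU = 2.5432e+11 m. U = -GM*m/r = -(6.674e-11 * 3.81888e+30 * 7000.0) / 2.5432e+11 = -7.015e+12

-7.015e+12 J


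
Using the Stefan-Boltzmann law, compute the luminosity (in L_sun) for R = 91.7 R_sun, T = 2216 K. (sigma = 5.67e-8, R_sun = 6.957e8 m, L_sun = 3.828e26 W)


R = 91.7 * 6.957e8 m = 6.379569e+10 m. L = 4*pi*R^2*sigma*T^4 = 4*pi*(6.379569e+10)^2 * 5.67e-8 * 2216^4 = 6.992856645e+28 W. L/L_sun = 6.992856645e+28 / 3.828e26 = 182.6765

182.6765 L_sun


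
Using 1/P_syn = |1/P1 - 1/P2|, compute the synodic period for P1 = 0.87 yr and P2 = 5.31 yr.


1/P_syn = |1/P1 - 1/P2| = |1/0.87 - 1/5.31| => P_syn = 1.0405

1.0405 years


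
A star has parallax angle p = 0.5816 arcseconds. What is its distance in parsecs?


d = 1/p = 1/0.5816 = 1.7194

1.7194 pc


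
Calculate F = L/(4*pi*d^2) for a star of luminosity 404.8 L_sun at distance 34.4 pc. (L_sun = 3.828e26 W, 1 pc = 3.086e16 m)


F = L / (4*pi*d^2) = 1.550e+29 / (4*pi*(1.062e+18)^2) = 1.094e-08

1.094e-08 W/m^2


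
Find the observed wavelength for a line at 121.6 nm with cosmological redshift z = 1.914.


lam_obs = lam_emit * (1 + z) = 121.6 * (1 + 1.914) = 354.3424

354.3424 nm


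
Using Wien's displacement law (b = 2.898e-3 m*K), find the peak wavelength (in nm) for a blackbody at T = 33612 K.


lam_max = b / T = 2.898e-3 / 33612 = 8.622e-08 m = 86.2192 nm

86.2192 nm


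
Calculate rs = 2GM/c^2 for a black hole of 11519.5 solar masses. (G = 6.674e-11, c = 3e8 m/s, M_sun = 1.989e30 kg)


M = 11519.5 * 1.989e30 kg = 2.29122855e+34 kg. rs = 2GM/c^2 = 2 * 6.674e-11 * 2.29122855e+34 / (3e8)^2 = 3.398e+07

3.398e+07 m


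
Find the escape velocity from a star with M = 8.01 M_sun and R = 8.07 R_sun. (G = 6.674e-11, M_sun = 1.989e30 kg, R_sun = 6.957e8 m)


M = 8.01 * 1.989e30 kg = 1.593189e+31 kg; R = 8.07 * 6.957e8 m = 5.614299e+09 m. v_esc = sqrt(2GM/R) = sqrt(2 * 6.674e-11 * 1.593189e+31 / 5.614299e+09) = 615451.7056

615451.7056 m/s


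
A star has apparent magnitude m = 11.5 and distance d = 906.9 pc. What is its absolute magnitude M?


M = m - 5*log10(d) + 5 = 11.5 - 5*log10(906.9) + 5 = 1.7122

1.7122


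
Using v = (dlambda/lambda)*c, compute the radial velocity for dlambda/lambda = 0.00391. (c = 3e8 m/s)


v = (dlambda/lambda) * c = 0.00391 * 3e8 = 1.173e+06

1.173e+06 m/s


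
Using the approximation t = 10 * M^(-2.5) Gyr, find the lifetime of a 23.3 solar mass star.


t = 10 * M^(-2.5) = 10 * 23.3^(-2.5) = 0.0038

0.0038 Gyr


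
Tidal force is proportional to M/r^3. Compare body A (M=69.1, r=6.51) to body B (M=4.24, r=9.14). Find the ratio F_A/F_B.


Ratio = (M1/r1^3) / (M2/r2^3) = (69.1/6.51^3) / (4.24/9.14^3) = 45.1032

45.1032


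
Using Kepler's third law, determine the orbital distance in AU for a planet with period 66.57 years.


a = P^(2/3) = 66.57^(2/3) = 16.4255

16.4255 AU


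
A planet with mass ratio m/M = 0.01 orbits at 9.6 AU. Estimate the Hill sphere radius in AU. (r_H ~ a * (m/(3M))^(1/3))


r_H = a * (m/3M)^(1/3) = 9.6 * (0.01/3)^(1/3) = 1.434

1.434 AU


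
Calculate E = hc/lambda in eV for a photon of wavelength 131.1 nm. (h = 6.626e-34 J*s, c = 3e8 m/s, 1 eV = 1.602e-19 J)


E = hc/lambda = 6.626e-34 * 3e8 / 1.311e-07 = 1.516e-18 J = 9.4647 eV

9.4647 eV


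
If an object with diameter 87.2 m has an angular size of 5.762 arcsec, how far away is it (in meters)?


D = size / theta_rad, theta_rad = 5.762 * pi/(180*3600) = 2.793e-05, D = 3.122e+06

3.122e+06 m


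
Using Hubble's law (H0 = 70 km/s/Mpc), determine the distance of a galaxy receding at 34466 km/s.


d = v / H0 = 34466 / 70 = 492.3714

492.3714 Mpc


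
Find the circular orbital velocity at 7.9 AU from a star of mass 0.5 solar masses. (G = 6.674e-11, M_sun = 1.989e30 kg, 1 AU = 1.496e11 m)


v = sqrt(GM/r) = sqrt(6.674e-11 * 9.945e+29 / 1.182e+12) = 7494.0425

7494.0425 m/s


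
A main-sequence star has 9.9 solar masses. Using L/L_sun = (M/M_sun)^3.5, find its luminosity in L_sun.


L/L_sun = (M/M_sun)^3.5 = 9.9^3.5 = 3052.9745

3052.9745 L_sun


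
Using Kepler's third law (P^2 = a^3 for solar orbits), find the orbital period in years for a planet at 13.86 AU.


P = a^(3/2) = 13.86^1.5 = 51.5994

51.5994 years


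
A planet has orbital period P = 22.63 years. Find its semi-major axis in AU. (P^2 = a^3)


a = P^(2/3) = 22.63^(2/3) = 8.0006

8.0006 AU


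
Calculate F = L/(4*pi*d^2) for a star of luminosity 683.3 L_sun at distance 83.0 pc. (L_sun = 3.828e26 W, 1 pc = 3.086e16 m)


F = L / (4*pi*d^2) = 2.616e+29 / (4*pi*(2.561e+18)^2) = 3.173e-09

3.173e-09 W/m^2


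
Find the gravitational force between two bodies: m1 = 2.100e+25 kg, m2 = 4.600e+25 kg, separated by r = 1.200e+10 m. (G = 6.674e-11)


F = G*m1*m2/r^2 = 6.674e-11 * 2.100e+25 * 4.600e+25 / (1.200e+10)^2 = 6.674e-11 * 9.660e+50 / 1.440e+20 = 4.477e+20

4.477e+20 N


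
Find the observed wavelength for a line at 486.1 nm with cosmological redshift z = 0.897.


lam_obs = lam_emit * (1 + z) = 486.1 * (1 + 0.897) = 922.1317

922.1317 nm


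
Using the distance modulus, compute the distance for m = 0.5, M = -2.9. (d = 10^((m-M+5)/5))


d = 10^((m - M + 5)/5) = 10^((0.5 - -2.9 + 5)/5) = 47.863

47.863 pc


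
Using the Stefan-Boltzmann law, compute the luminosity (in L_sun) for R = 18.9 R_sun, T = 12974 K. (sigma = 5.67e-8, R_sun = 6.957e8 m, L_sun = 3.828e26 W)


R = 18.9 * 6.957e8 m = 1.314873e+10 m. L = 4*pi*R^2*sigma*T^4 = 4*pi*(1.314873e+10)^2 * 5.67e-8 * 12974^4 = 3.490246597e+30 W. L/L_sun = 3.490246597e+30 / 3.828e26 = 9117.6766

9117.6766 L_sun


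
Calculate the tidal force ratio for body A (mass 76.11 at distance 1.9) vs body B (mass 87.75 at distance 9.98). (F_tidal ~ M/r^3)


Ratio = (M1/r1^3) / (M2/r2^3) = (76.11/1.9^3) / (87.75/9.98^3) = 125.6971

125.6971


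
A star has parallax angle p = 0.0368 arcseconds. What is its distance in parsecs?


d = 1/p = 1/0.0368 = 27.1739

27.1739 pc


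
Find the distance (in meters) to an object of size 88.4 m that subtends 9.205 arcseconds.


D = size / theta_rad, theta_rad = 9.205 * pi/(180*3600) = 4.463e-05, D = 1.981e+06

1.981e+06 m


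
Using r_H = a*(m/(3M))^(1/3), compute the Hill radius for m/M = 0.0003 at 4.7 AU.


r_H = a * (m/3M)^(1/3) = 4.7 * (0.0003/3)^(1/3) = 0.2182

0.2182 AU


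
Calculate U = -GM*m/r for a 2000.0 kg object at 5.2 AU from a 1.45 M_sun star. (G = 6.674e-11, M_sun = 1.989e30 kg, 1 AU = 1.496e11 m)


M = 1.45 * 1.989e30 kg = 2.88405e+30 kg; r = 5.2 AU * 1.496e11 m/AU = 7.7792e+11 m. U = -GM*m/r = -(6.674e-11 * 2.88405e+30 * 2000.0) / 7.7792e+11 = -4.949e+11

-4.949e+11 J


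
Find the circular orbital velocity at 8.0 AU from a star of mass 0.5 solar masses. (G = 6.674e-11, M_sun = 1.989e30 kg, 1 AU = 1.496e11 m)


v = sqrt(GM/r) = sqrt(6.674e-11 * 9.945e+29 / 1.197e+12) = 7447.0575

7447.0575 m/s


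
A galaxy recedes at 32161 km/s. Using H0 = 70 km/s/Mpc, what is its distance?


d = v / H0 = 32161 / 70 = 459.4429

459.4429 Mpc


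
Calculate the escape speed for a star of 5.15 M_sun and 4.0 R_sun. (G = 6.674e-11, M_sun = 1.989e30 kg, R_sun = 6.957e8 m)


M = 5.15 * 1.989e30 kg = 1.024335e+31 kg; R = 4.0 * 6.957e8 m = 2.7828e+09 m. v_esc = sqrt(2GM/R) = sqrt(2 * 6.674e-11 * 1.024335e+31 / 2.7828e+09) = 700951.7232

700951.7232 m/s


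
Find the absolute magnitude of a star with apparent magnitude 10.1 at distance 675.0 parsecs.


M = m - 5*log10(d) + 5 = 10.1 - 5*log10(675.0) + 5 = 0.9535

0.9535


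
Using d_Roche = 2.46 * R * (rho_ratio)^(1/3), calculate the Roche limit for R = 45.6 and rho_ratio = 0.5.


d_Roche = 2.46 * 45.6 * 0.5^(1/3) = 89.0342

89.0342


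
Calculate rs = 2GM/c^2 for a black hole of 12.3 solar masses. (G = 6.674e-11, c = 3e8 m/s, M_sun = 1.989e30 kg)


M = 12.3 * 1.989e30 kg = 2.44647e+31 kg. rs = 2GM/c^2 = 2 * 6.674e-11 * 2.44647e+31 / (3e8)^2 = 36283.8684

36283.8684 m


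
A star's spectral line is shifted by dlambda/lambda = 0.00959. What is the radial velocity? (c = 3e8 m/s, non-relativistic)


v = (dlambda/lambda) * c = 0.00959 * 3e8 = 2.877e+06

2.877e+06 m/s


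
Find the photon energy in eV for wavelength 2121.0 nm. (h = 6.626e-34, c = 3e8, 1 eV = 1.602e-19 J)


E = hc/lambda = 6.626e-34 * 3e8 / 2.121e-06 = 9.372e-20 J = 0.585 eV

0.585 eV


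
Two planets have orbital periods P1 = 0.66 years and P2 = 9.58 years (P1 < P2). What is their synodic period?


1/P_syn = |1/P1 - 1/P2| = |1/0.66 - 1/9.58| => P_syn = 0.7088

0.7088 years


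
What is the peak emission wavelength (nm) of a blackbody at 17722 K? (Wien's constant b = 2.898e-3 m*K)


lam_max = b / T = 2.898e-3 / 17722 = 1.635e-07 m = 163.5256 nm

163.5256 nm


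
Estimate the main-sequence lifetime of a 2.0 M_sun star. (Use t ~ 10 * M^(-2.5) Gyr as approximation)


t = 10 * M^(-2.5) = 10 * 2.0^(-2.5) = 1.7678

1.7678 Gyr


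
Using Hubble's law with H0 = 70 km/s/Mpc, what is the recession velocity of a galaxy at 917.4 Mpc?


v = H0 * d = 70 * 917.4 = 64218.0

64218.0 km/s


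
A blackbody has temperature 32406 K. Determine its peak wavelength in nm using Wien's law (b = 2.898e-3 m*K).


lam_max = b / T = 2.898e-3 / 32406 = 8.943e-08 m = 89.4279 nm

89.4279 nm


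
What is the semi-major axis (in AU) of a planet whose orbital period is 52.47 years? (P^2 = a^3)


a = P^(2/3) = 52.47^(2/3) = 14.0155

14.0155 AU


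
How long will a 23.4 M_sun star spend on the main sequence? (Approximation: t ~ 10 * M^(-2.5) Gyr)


t = 10 * M^(-2.5) = 10 * 23.4^(-2.5) = 0.0038

0.0038 Gyr


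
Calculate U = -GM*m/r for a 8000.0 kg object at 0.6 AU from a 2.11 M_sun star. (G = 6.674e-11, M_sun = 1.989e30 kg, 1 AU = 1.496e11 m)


M = 2.11 * 1.989e30 kg = 4.19679e+30 kg; r = 0.6 AU * 1.496e11 m/AU = 8.976e+10 m. U = -GM*m/r = -(6.674e-11 * 4.19679e+30 * 8000.0) / 8.976e+10 = -2.496e+13

-2.496e+13 J


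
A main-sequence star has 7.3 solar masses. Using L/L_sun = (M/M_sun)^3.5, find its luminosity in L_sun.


L/L_sun = (M/M_sun)^3.5 = 7.3^3.5 = 1051.0661

1051.0661 L_sun


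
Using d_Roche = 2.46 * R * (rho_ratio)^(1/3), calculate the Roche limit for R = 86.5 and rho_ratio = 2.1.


d_Roche = 2.46 * 86.5 * 2.1^(1/3) = 272.4944

272.4944


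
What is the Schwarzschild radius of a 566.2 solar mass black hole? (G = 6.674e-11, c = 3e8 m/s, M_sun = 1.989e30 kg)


M = 566.2 * 1.989e30 kg = 1.1261718e+33 kg. rs = 2GM/c^2 = 2 * 6.674e-11 * 1.1261718e+33 / (3e8)^2 = 1.670e+06

1.670e+06 m


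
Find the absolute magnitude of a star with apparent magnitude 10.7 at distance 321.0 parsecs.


M = m - 5*log10(d) + 5 = 10.7 - 5*log10(321.0) + 5 = 3.1675

3.1675


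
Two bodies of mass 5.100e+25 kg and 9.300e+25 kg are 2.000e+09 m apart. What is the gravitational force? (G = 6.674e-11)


F = G*m1*m2/r^2 = 6.674e-11 * 5.100e+25 * 9.300e+25 / (2.000e+09)^2 = 6.674e-11 * 4.743e+51 / 4.000e+18 = 7.914e+22

7.914e+22 N


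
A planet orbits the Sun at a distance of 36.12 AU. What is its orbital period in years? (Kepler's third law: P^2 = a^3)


P = a^(3/2) = 36.12^1.5 = 217.0809

217.0809 years


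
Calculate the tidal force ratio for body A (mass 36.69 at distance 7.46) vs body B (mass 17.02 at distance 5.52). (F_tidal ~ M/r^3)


Ratio = (M1/r1^3) / (M2/r2^3) = (36.69/7.46^3) / (17.02/5.52^3) = 0.8734

0.8734


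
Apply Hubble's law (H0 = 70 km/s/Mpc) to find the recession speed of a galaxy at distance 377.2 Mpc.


v = H0 * d = 70 * 377.2 = 26404.0

26404.0 km/s


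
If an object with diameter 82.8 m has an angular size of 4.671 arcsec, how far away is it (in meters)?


D = size / theta_rad, theta_rad = 4.671 * pi/(180*3600) = 2.265e-05, D = 3.656e+06

3.656e+06 m


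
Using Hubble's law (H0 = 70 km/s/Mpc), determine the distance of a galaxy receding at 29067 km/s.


d = v / H0 = 29067 / 70 = 415.2429

415.2429 Mpc


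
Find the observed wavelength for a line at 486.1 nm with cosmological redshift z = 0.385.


lam_obs = lam_emit * (1 + z) = 486.1 * (1 + 0.385) = 673.2485

673.2485 nm


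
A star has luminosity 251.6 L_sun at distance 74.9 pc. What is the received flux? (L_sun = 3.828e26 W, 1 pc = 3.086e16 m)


F = L / (4*pi*d^2) = 9.631e+28 / (4*pi*(2.311e+18)^2) = 1.435e-09

1.435e-09 W/m^2


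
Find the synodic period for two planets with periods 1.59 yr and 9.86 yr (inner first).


1/P_syn = |1/P1 - 1/P2| = |1/1.59 - 1/9.86| => P_syn = 1.8957

1.8957 years


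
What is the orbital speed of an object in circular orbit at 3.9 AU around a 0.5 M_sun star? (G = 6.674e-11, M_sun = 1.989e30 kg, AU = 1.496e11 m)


v = sqrt(GM/r) = sqrt(6.674e-11 * 9.945e+29 / 5.834e+11) = 10665.8972

10665.8972 m/s


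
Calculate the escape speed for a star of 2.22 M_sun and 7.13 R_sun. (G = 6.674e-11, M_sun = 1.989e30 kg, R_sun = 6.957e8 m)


M = 2.22 * 1.989e30 kg = 4.41558e+30 kg; R = 7.13 * 6.957e8 m = 4.960341e+09 m. v_esc = sqrt(2GM/R) = sqrt(2 * 6.674e-11 * 4.41558e+30 / 4.960341e+09) = 344703.9112

344703.9112 m/s


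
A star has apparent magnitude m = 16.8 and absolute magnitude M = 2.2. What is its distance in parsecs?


d = 10^((m - M + 5)/5) = 10^((16.8 - 2.2 + 5)/5) = 8317.6377

8317.6377 pc


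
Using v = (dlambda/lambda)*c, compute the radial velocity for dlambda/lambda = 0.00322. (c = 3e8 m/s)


v = (dlambda/lambda) * c = 0.00322 * 3e8 = 966000.0

966000.0 m/s


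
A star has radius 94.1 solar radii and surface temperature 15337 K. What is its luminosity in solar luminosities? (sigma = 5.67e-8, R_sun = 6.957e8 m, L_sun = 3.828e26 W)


R = 94.1 * 6.957e8 m = 6.546537e+10 m. L = 4*pi*R^2*sigma*T^4 = 4*pi*(6.546537e+10)^2 * 5.67e-8 * 15337^4 = 1.689576447e+32 W. L/L_sun = 1.689576447e+32 / 3.828e26 = 441373.1576

441373.1576 L_sun


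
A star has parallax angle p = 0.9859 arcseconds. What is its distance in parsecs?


d = 1/p = 1/0.9859 = 1.0143

1.0143 pc


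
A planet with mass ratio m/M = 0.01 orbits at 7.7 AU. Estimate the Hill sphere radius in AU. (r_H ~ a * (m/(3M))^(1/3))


r_H = a * (m/3M)^(1/3) = 7.7 * (0.01/3)^(1/3) = 1.1502

1.1502 AU


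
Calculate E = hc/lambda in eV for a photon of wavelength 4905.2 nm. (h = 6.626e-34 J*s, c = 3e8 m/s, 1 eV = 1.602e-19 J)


E = hc/lambda = 6.626e-34 * 3e8 / 4.905e-06 = 4.052e-20 J = 0.253 eV

0.253 eV


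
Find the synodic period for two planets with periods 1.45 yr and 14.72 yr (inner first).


1/P_syn = |1/P1 - 1/P2| = |1/1.45 - 1/14.72| => P_syn = 1.6084

1.6084 years


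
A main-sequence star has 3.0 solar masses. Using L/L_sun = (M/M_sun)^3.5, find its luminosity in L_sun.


L/L_sun = (M/M_sun)^3.5 = 3.0^3.5 = 46.7654

46.7654 L_sun


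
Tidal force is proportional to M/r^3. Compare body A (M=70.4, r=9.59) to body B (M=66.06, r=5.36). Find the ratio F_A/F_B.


Ratio = (M1/r1^3) / (M2/r2^3) = (70.4/9.59^3) / (66.06/5.36^3) = 0.1861

0.1861


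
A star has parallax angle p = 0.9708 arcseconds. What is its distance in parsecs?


d = 1/p = 1/0.9708 = 1.0301

1.0301 pc


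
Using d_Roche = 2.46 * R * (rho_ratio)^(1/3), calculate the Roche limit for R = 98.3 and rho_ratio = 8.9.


d_Roche = 2.46 * 98.3 * 8.9^(1/3) = 501.1318

501.1318


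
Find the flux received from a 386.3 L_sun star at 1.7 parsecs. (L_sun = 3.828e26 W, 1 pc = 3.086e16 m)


F = L / (4*pi*d^2) = 1.479e+29 / (4*pi*(5.246e+16)^2) = 4.276e-06

4.276e-06 W/m^2


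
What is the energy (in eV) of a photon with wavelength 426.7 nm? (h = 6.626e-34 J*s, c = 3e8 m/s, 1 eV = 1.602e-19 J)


E = hc/lambda = 6.626e-34 * 3e8 / 4.267e-07 = 4.659e-19 J = 2.908 eV

2.908 eV


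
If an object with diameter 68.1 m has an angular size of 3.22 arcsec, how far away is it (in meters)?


D = size / theta_rad, theta_rad = 3.22 * pi/(180*3600) = 1.561e-05, D = 4.362e+06

4.362e+06 m


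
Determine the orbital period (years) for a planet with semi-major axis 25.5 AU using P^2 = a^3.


P = a^(3/2) = 25.5^1.5 = 128.7687

128.7687 years


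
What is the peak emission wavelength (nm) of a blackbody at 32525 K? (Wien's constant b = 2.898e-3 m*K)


lam_max = b / T = 2.898e-3 / 32525 = 8.910e-08 m = 89.1007 nm

89.1007 nm


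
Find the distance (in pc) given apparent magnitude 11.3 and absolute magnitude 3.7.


d = 10^((m - M + 5)/5) = 10^((11.3 - 3.7 + 5)/5) = 331.1311

331.1311 pc


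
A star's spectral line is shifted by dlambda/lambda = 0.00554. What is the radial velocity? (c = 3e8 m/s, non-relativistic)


v = (dlambda/lambda) * c = 0.00554 * 3e8 = 1.662e+06

1.662e+06 m/s


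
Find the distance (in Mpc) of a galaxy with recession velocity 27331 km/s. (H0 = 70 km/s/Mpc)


d = v / H0 = 27331 / 70 = 390.4429

390.4429 Mpc


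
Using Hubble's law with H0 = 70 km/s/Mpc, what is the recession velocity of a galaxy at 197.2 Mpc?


v = H0 * d = 70 * 197.2 = 13804.0

13804.0 km/s


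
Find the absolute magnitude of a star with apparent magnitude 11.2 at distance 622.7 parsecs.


M = m - 5*log10(d) + 5 = 11.2 - 5*log10(622.7) + 5 = 2.2286

2.2286
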